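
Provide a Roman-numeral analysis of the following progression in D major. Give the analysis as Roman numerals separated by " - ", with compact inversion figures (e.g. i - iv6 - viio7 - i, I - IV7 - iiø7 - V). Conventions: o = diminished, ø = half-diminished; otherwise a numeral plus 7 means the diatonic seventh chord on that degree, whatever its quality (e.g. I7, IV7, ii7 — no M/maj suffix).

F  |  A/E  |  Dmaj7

bIII - V64 - I7

F: major triad on F — chromatic; bIII (borrowed from the parallel minor).
A/E: root A is the dominant; major triad there is V64.
Dmaj7: major seventh chord on D = scale degree 1 → I7.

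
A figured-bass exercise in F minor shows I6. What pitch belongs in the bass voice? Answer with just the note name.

A

I in F minor has root F; the chord is F-A-C.
The figure 6 means first inversion — the third is in the bass.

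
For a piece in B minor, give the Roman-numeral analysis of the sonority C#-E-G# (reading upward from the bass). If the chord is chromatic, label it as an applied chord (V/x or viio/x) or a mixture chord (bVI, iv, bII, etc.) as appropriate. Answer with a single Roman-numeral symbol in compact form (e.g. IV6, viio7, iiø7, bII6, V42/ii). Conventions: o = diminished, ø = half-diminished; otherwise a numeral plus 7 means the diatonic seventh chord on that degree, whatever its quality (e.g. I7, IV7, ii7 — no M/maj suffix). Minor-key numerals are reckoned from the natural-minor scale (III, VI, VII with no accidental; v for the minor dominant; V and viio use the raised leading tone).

ii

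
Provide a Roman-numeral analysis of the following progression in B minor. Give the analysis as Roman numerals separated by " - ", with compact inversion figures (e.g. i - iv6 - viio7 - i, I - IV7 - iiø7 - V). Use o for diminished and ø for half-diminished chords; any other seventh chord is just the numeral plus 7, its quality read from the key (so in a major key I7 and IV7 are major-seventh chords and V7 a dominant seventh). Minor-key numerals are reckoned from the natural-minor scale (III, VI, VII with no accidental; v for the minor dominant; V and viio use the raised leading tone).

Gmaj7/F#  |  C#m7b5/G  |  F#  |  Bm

VI42 - iiø43 - V - i

Gmaj7/F#: major seventh chord on G = scale degree 6 → VI42.
C#m7b5/G: half-diminished seventh chord on C# = scale degree 2 → iiø43.
F#: root F# is the dominant; major triad there is V.
Bm has root B, degree 1 in B minor, so i.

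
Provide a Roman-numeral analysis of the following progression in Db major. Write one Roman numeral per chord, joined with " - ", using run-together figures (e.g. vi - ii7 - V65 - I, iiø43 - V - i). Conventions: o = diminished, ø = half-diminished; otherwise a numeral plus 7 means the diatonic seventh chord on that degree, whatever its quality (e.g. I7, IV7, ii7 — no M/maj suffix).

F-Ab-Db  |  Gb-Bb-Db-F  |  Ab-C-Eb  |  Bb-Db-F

F-Ab-Db has root Db, degree 1 in Db major, so I6.
Gb-Bb-Db-F: major seventh chord on Gb = scale degree 4 → IV7.
Ab-C-Eb: root Ab is the dominant; major triad there is V.
Bb-Db-F has root Bb, degree 6 in Db major, so vi.

I6 - IV7 - V - vi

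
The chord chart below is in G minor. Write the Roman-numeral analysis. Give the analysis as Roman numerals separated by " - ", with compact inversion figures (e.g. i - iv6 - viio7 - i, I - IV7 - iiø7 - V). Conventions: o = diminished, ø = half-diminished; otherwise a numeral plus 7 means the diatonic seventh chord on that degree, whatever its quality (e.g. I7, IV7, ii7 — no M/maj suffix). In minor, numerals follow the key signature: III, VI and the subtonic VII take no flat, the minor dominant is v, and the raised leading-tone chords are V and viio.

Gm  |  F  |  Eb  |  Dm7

Gm: root G is the tonic; minor triad there is i.
F: major triad on F = scale degree 7 → VII.
Eb: root Eb is the submediant; major triad there is VI.
Dm7: root D is the dominant; minor seventh chord there is v7.

i - VII - VI - v7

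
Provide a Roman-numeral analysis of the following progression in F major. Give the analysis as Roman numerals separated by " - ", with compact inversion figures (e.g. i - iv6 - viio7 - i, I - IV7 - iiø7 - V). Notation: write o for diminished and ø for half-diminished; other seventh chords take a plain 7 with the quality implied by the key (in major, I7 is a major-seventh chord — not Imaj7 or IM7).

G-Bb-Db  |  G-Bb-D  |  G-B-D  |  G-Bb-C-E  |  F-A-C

iio - ii - V/V - V43 - I

G-Bb-Db: G with this quality isn't in the key; it's iio, borrowed from the parallel minor.
G-Bb-D has root G, degree 2 in F major, so ii.
G-B-D: chromatic; G is V of V, so V/V.
G-Bb-C-E: dominant seventh chord on C = scale degree 5 → V43.
F-A-C has root F, degree 1 in F major, so I.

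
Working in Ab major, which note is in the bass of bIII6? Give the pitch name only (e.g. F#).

bIII in Ab major has root Cb; the chord is Cb-Eb-Gb.
The figure 6 means first inversion — the third is in the bass.

Eb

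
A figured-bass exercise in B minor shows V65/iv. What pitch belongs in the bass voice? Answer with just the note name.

The applied chord V65/iv is rooted on B: B-D#-F#-A.
The figure 65 means first inversion — the third is in the bass.

D#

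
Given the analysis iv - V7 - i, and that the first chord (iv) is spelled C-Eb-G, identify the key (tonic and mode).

The chord Cm is a minor triad rooted on C; its label is iv.
Counting down 3 scale steps from C places the tonic on G; a minor triad on degree 4 is diatonic only in minor.

G minor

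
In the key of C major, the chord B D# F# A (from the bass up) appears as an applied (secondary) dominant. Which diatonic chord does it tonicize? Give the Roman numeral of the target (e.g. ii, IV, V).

iii

The chord is a dominant seventh chord on B.
A dominant resolves down a perfect fifth: B → E. In C major, E is scale degree 3, i.e. iii.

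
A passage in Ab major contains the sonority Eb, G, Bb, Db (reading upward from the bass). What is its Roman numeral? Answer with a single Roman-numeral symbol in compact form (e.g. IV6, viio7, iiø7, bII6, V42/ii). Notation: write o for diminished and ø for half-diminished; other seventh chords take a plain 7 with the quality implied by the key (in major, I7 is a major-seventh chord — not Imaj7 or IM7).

The pitches Eb-G-Bb-Db form a dominant seventh chord rooted on Eb.
In Ab major, Eb is the dominant; the diatonic dominant seventh chord there is V7.

V7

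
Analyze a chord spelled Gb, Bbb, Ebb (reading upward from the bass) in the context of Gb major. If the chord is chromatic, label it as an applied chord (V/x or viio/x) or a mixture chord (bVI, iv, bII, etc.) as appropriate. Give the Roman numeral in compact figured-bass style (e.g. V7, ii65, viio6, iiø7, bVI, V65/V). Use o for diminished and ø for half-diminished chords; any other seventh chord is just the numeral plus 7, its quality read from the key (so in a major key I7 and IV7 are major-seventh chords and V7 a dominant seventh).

bVI6

Stacked in thirds the chord is Ebb-Gb-Bbb: a major triad on Ebb.
Ebb is the lowered sixth degree of Gb major (diatonic 6 would be Eb). This is a major triad on the lowered sixth degree, borrowed from the parallel minor.
With Gb in the bass the chord is in first inversion, so the figured bass is 6.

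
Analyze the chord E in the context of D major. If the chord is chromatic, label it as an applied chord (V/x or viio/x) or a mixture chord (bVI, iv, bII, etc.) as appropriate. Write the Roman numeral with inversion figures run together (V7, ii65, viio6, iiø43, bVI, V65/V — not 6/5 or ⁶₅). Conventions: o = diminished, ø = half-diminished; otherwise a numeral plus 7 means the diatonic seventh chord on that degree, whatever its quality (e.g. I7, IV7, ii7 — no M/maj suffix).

The pitches E-G#-B form a major triad rooted on E.
E is not a diatonic chord root with this quality in D major, but it lies a perfect fifth above A (V), so the chord functions as an applied dominant of V.

V/V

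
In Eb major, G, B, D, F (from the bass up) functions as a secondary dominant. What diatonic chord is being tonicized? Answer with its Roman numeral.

vi

The chord is a dominant seventh chord on G.
A dominant resolves down a perfect fifth: G → C. In Eb major, C is scale degree 6, i.e. vi.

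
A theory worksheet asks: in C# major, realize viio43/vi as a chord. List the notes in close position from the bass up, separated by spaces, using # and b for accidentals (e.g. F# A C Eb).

D# F# G## B#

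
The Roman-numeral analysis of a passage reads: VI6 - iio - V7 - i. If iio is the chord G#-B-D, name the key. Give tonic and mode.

The chord G#dim is a diminished triad rooted on G#; its label is iio.
If G# is scale degree 2 and the mode makes that degree carry a diminished triad, the tonic is F# and the mode is minor.

F# minor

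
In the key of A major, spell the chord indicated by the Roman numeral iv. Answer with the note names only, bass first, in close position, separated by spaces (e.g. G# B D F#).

D F A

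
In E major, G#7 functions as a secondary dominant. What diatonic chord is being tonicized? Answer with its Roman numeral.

vi

The chord is a dominant seventh chord on G#.
A dominant resolves down a perfect fifth: G# → C#. In E major, C# is scale degree 6, i.e. vi.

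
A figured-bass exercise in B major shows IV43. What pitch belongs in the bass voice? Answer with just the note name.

B

IV in B major has root E; the chord is E-G#-B-D#.
The figure 43 means second inversion — the fifth is in the bass.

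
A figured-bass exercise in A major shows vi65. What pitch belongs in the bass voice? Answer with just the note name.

vi in A major has root F#; the chord is F#-A-C#-E.
The figure 65 means first inversion — the third is in the bass.

A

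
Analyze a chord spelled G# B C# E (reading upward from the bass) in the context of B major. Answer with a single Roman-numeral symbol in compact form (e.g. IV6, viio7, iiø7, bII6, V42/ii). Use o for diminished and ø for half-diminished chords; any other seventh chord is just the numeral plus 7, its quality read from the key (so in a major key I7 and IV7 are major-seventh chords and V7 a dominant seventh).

ii43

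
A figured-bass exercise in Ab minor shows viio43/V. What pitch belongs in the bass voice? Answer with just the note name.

The applied chord viio43/V is rooted on D: D-F-Ab-Cb.
The figure 43 means second inversion — the fifth is in the bass.

Ab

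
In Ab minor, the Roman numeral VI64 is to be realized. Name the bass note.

Cb

VI in Ab minor has root Fb; the chord is Fb-Ab-Cb.
The figure 64 means second inversion — the fifth is in the bass.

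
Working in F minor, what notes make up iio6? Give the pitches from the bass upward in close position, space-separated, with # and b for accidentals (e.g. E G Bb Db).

Bb Db G

In F minor, the second degree is G, and the diatonic chord built there is a diminished triad.
Stacking thirds from G gives G-Bb-Db.
With the 6 figure the chord is in first inversion; from the bass Bb upward in close position it reads Bb-Db-G.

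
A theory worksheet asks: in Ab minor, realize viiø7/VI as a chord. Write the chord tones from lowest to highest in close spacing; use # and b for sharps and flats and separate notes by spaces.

Eb Gb Bbb Db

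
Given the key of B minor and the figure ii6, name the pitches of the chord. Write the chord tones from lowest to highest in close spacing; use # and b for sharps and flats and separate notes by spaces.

E G# C#

ii6 is the minor supertonic, borrowed from the parallel major (the Dorian ii). In B minor that root is C#.
So the chord is C#-E-G#.
With the 6 figure the chord is in first inversion; from the bass E upward in close position it reads E-G#-C#.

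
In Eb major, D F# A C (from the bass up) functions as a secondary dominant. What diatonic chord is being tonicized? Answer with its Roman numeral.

iii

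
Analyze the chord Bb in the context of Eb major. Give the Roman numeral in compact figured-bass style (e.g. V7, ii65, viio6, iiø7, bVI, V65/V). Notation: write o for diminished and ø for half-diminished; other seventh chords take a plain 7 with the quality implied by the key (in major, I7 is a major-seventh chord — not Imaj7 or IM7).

The pitches Bb-D-F form a major triad rooted on Bb.
Bb is scale degree 5 in Eb major, and a major triad on that degree is written V.

V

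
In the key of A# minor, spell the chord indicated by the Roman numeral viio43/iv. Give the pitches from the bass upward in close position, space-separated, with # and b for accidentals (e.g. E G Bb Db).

G# B C## E#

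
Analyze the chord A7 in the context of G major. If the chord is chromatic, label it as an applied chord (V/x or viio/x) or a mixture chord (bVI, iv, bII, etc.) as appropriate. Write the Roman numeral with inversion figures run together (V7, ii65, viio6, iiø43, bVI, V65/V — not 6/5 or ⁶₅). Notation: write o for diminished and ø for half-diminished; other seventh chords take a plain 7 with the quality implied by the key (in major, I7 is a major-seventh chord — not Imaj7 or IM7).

Stacked in thirds the chord is A-C#-E-G: a dominant seventh chord on A.
A is not a diatonic chord root with this quality in G major, but it lies a perfect fifth above D (V), so the chord functions as an applied dominant of V.

V7/V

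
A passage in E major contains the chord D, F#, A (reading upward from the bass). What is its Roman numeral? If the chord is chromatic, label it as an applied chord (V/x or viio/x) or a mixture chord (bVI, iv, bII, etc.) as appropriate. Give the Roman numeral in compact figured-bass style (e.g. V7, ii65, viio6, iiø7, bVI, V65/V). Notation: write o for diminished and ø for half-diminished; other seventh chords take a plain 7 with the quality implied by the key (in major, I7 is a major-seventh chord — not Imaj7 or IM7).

Stacked in thirds the chord is D-F#-A: a major triad on D.
D is the lowered seventh degree of E major (diatonic 7 would be D#). This is a major triad on the lowered seventh degree (the subtonic), borrowed from the parallel minor.

bVII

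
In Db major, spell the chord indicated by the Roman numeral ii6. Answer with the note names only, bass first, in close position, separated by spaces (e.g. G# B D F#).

In Db major, the second degree is Eb, and the diatonic chord built there is a minor triad.
That chord is spelled Eb-Gb-Bb.
The figured bass 6 indicates first inversion, placing the third (Gb) in the bass: Gb-Bb-Eb.

Gb Bb Eb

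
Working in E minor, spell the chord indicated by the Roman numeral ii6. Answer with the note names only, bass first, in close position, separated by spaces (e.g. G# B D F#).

A C# F#

Scale degree 2 in E minor is F#; here the chord built on it is altered to a minor triad. ii6 is the minor supertonic, borrowed from the parallel major (the Dorian ii).
So the chord is F#-A-C#, a minor triad.
The figured bass 6 indicates first inversion, placing the third (A) in the bass: A-C#-F#.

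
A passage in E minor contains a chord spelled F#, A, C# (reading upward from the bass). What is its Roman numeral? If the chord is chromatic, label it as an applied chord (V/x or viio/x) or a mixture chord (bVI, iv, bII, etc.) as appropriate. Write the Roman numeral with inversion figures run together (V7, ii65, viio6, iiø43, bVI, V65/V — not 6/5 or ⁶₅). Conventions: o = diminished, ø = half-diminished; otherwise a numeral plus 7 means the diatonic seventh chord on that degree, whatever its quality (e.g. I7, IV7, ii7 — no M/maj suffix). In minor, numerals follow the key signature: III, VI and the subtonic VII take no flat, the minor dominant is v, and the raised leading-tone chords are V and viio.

ii

The pitches F#-A-C# form a minor triad rooted on F#.
F# is the second degree of E minor. This is the minor supertonic, borrowed from the parallel major (the Dorian ii).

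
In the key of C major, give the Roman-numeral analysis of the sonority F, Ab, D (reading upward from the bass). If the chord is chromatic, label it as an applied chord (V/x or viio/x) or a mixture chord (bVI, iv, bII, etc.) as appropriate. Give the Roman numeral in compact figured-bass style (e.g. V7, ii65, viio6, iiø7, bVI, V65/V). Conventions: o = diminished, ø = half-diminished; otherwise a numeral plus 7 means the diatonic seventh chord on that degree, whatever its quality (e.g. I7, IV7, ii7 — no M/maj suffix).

The pitches D-F-Ab form a diminished triad rooted on D.
D is the second degree of C major. This is the diminished supertonic triad, borrowed from the parallel minor.
With F in the bass the chord is in first inversion, so the figured bass is 6.

iio6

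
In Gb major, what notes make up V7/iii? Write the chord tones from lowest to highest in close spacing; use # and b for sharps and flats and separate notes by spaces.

F A C Eb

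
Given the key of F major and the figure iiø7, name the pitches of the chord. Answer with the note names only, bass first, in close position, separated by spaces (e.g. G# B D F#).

G Bb Db F

Scale degree 2 in F major is G; here the chord built on it is altered to a half-diminished seventh chord. iiø7 is the half-diminished supertonic seventh, borrowed from the parallel minor.
So the chord is G-Bb-Db-F, a half-diminished seventh chord.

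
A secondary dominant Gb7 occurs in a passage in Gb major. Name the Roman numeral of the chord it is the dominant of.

IV

The chord is a dominant seventh chord on Gb.
A dominant resolves down a perfect fifth: Gb → Cb. In Gb major, Cb is scale degree 4, i.e. IV.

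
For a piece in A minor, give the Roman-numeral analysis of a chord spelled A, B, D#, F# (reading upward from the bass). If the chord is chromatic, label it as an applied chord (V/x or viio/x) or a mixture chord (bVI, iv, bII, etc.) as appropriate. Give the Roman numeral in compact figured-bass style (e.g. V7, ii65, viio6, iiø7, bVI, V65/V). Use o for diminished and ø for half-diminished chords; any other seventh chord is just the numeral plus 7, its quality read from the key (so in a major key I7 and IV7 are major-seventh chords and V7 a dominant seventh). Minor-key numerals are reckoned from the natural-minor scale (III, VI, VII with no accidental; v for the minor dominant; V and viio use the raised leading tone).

Stacked in thirds the chord is B-D#-F#-A: a dominant seventh chord on B.
B is not a diatonic chord root with this quality in A minor, but it lies a perfect fifth above E (V), so the chord functions as an applied dominant of V.
With A in the bass the chord is in third inversion, so the figured bass is 42.

V42/V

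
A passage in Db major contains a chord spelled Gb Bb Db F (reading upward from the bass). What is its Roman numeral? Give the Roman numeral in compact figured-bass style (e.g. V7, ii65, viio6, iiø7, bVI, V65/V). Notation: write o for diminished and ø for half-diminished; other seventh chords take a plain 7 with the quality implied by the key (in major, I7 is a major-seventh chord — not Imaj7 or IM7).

The pitches Gb-Bb-Db-F form a major seventh chord rooted on Gb.
Gb is scale degree 4 in Db major, and a major seventh chord on that degree is written IV7.

IV7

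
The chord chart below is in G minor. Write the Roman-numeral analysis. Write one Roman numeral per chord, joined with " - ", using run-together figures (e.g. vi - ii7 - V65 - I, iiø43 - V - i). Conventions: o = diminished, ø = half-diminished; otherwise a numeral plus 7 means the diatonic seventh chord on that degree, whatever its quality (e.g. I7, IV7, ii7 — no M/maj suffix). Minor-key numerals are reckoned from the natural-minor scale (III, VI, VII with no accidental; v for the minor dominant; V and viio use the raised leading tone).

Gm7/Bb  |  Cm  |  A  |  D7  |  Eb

i65 - iv - V/V - V7 - VI

Gm7/Bb has root G, degree 1 in G minor, so i65.
Cm: minor triad on C = scale degree 4 → iv.
A: chromatic; A is V of V, so V/V.
D7: root D is the dominant; dominant seventh chord there is V7.
Eb has root Eb, degree 6 in G minor, so VI.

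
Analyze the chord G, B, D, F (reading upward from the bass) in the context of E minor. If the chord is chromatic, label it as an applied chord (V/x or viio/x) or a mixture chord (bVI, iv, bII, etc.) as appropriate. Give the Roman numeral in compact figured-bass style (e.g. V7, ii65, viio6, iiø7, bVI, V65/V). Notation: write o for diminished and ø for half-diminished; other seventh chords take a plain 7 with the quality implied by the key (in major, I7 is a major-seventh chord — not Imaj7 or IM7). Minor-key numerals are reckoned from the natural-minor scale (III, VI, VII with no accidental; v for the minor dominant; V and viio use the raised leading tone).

The pitches G-B-D-F form a dominant seventh chord rooted on G.
G is not a diatonic chord root with this quality in E minor, but it lies a perfect fifth above C (VI), so the chord functions as an applied dominant of VI.

V7/VI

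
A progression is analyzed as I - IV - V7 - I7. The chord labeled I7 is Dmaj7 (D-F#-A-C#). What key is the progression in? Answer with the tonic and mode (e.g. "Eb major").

I7 is given as D-F#-A-C# — a major seventh chord with root D.
If D is scale degree 1 and the mode makes that degree carry a major seventh chord, the tonic is D and the mode is major.

D major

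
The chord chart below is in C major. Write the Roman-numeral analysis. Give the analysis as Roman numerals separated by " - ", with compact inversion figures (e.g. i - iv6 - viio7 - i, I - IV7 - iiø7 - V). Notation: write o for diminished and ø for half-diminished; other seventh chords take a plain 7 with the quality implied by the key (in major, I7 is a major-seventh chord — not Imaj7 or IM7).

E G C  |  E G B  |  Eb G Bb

I6 - iii - bIII

E-G-C has root C, degree 1 in C major, so I6.
E-G-B has root E, degree 3 in C major, so iii.
Eb-G-Bb: major triad on Eb — chromatic; bIII (borrowed from the parallel minor).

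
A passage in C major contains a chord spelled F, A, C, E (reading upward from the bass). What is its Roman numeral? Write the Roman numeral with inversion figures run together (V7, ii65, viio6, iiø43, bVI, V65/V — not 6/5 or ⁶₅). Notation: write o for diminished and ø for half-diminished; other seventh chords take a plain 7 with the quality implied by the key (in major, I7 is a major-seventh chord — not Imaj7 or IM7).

IV7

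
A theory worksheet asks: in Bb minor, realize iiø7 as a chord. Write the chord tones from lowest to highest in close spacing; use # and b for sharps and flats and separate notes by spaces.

C Eb Gb Bb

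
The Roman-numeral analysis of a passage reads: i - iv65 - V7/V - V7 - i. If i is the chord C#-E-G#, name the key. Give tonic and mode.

The chord C#m is a minor triad rooted on C#; its label is i.
If C# is scale degree 1 and the mode makes that degree carry a minor triad, the tonic is C# and the mode is minor.

C# minor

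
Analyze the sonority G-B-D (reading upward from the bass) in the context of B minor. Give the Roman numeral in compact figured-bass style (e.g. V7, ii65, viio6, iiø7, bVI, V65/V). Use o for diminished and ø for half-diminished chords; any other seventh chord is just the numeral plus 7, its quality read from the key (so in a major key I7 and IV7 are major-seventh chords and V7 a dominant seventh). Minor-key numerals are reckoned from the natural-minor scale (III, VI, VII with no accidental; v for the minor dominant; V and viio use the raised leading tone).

The pitches G-B-D form a major triad rooted on G.
In B minor, G is the submediant; the diatonic major triad there is VI.

VI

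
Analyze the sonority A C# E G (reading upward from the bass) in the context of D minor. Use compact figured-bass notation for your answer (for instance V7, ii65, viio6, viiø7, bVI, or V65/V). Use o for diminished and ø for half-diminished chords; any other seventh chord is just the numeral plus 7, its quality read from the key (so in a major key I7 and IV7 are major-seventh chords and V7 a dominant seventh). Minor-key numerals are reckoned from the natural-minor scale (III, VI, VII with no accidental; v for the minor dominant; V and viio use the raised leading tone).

The pitches A-C#-E-G form a dominant seventh chord rooted on A.
In D minor, A is the dominant; the diatonic dominant seventh chord there is V7.

V7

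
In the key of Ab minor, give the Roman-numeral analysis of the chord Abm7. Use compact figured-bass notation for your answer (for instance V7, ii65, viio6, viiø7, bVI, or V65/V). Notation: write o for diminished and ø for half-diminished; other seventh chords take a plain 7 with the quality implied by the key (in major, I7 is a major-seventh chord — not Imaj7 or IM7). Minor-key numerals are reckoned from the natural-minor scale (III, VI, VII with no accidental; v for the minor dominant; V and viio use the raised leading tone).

The pitches Ab-Cb-Eb-Gb form a minor seventh chord rooted on Ab.
Ab is scale degree 1 in Ab minor, and a minor seventh chord on that degree is written i7.

i7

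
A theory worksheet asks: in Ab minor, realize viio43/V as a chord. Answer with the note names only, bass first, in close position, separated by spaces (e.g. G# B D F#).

Ab Cb D F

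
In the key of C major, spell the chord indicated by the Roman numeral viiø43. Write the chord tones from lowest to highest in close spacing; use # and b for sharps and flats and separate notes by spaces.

F A B D

The numeral's case and figure indicate a half-diminished seventh chord. In C major its root, the seventh degree, is B.
Stacking thirds from B gives B-D-F-A.
With the 43 figure the chord is in second inversion; from the bass F upward in close position it reads F-A-B-D.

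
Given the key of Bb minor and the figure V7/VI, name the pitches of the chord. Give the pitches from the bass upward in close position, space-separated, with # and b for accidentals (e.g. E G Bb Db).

The slash means an applied dominant: we want the dominant of VI. In Bb minor, VI is Gb major, and its dominant is built on Db.
Building a dominant seventh chord on Db gives Db-F-Ab-Cb.

Db F Ab Cb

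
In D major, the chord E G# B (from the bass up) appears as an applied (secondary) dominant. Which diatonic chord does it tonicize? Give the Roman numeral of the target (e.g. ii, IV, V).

The chord is a major triad on E.
A dominant resolves down a perfect fifth: E → A. In D major, A is scale degree 5, i.e. V.

V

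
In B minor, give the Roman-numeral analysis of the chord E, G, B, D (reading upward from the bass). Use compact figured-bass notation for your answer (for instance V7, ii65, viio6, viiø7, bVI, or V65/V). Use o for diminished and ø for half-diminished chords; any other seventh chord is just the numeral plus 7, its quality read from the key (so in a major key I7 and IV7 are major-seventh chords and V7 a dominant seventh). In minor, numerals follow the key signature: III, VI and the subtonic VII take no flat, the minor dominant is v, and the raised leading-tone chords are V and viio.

iv7

Stacked in thirds the chord is E-G-B-D: a minor seventh chord on E.
In B minor, E is the subdominant; the diatonic minor seventh chord there is iv7.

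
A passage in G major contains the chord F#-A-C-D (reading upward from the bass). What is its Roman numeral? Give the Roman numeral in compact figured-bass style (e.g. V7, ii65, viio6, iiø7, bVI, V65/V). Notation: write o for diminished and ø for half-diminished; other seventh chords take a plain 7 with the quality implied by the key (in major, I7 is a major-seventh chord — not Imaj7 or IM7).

V65

The pitches D-F#-A-C form a dominant seventh chord rooted on D.
D is scale degree 5 in G major, and a dominant seventh chord on that degree is written V7.
With F# in the bass the chord is in first inversion, so the figured bass is 65.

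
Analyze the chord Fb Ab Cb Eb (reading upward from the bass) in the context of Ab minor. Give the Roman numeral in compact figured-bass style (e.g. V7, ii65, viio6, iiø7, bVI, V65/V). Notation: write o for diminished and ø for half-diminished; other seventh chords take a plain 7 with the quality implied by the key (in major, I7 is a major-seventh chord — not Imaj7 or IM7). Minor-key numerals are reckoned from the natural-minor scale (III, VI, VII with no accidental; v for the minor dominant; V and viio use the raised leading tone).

VI7

Stacked in thirds the chord is Fb-Ab-Cb-Eb: a major seventh chord on Fb.
In Ab minor, Fb is the submediant; the diatonic major seventh chord there is VI7.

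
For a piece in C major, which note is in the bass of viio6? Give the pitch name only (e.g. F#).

viio in C major has root B; the chord is B-D-F.
The figure 6 means first inversion — the third is in the bass.

D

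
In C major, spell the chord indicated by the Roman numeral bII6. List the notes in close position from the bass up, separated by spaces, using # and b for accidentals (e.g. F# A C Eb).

F Ab Db

bII6 is the Neapolitan sixth — a major triad on the lowered second degree, here in its customary first inversion. In C major that root is Db.
So the chord is Db-F-Ab, a major triad.
The figured bass 6 indicates first inversion, placing the third (F) in the bass: F-Ab-Db.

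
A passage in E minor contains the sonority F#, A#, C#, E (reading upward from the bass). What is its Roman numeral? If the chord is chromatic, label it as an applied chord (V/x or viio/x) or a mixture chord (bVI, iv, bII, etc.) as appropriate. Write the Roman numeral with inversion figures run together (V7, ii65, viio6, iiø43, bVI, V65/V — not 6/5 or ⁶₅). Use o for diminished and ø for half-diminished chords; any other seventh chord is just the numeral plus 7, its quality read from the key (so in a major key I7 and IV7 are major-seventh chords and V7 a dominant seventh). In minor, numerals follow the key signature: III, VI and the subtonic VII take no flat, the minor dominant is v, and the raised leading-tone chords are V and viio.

Stacked in thirds the chord is F#-A#-C#-E: a dominant seventh chord on F#.
F# is not a diatonic chord root with this quality in E minor, but it lies a perfect fifth above B (V), so the chord functions as an applied dominant of V.

V7/V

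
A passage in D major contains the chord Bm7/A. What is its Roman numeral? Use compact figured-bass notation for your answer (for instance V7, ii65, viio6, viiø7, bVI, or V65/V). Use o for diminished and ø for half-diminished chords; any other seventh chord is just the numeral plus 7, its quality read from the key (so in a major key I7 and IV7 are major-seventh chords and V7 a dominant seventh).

vi42

Stacked in thirds the chord is B-D-F#-A: a minor seventh chord on B.
In D major, B is the submediant; the diatonic minor seventh chord there is vi7.
With A in the bass the chord is in third inversion, so the figured bass is 42.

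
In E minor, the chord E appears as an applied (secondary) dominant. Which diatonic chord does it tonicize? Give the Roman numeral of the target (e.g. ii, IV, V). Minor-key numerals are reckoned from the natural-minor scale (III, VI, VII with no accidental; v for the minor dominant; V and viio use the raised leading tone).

iv

The chord is a major triad on E.
A dominant resolves down a perfect fifth: E → A. In E minor, A is scale degree 4, i.e. iv.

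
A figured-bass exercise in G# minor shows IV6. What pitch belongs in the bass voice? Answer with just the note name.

IV in G# minor has root C#; the chord is C#-E#-G#.
The figure 6 means first inversion — the third is in the bass.

E#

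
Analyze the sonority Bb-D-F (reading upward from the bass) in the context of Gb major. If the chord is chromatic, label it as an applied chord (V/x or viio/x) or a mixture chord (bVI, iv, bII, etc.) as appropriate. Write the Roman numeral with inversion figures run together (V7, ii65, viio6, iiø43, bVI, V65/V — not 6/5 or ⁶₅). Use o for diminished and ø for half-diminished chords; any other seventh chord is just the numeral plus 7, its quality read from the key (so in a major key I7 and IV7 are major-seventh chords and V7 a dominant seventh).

V/vi

The pitches Bb-D-F form a major triad rooted on Bb.
Bb is not a diatonic chord root with this quality in Gb major, but it lies a perfect fifth above Eb (vi), so the chord functions as an applied dominant of vi.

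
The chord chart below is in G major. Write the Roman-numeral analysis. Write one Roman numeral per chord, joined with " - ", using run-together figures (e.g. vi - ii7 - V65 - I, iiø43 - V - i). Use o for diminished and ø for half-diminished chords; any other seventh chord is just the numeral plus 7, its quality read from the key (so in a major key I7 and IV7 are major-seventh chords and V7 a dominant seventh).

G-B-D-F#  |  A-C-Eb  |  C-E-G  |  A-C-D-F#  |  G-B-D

G-B-D-F# has root G, degree 1 in G major, so I7.
A-C-Eb: A with this quality isn't in the key; it's iio, borrowed from the parallel minor.
C-E-G has root C, degree 4 in G major, so IV.
A-C-D-F#: dominant seventh chord on D = scale degree 5 → V43.
G-B-D has root G, degree 1 in G major, so I.

I7 - iio - IV - V43 - I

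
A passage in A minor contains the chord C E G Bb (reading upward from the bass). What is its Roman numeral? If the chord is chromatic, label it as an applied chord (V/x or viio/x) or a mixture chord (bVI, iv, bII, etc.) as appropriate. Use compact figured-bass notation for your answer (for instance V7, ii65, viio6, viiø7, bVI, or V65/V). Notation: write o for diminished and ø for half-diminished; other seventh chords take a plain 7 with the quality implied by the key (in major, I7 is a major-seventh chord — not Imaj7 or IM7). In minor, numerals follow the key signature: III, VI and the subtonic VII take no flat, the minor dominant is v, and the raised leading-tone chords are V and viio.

Stacked in thirds the chord is C-E-G-Bb: a dominant seventh chord on C.
C is not a diatonic chord root with this quality in A minor, but it lies a perfect fifth above F (VI), so the chord functions as an applied dominant of VI.

V7/VI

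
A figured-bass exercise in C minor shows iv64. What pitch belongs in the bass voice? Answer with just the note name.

C

iv in C minor has root F; the chord is F-Ab-C.
The figure 64 means second inversion — the fifth is in the bass.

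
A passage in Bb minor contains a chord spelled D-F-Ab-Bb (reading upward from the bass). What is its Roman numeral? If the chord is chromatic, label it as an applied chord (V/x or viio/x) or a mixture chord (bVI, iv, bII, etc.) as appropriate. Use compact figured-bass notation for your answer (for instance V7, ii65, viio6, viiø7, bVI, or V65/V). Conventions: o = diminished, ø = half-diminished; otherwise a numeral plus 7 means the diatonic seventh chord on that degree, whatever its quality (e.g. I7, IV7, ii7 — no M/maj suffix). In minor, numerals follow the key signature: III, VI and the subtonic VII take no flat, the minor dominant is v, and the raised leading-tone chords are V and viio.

The pitches Bb-D-F-Ab form a dominant seventh chord rooted on Bb.
Bb is not a diatonic chord root with this quality in Bb minor, but it lies a perfect fifth above Eb (iv), so the chord functions as an applied dominant of iv.
With D in the bass the chord is in first inversion, so the figured bass is 65.

V65/iv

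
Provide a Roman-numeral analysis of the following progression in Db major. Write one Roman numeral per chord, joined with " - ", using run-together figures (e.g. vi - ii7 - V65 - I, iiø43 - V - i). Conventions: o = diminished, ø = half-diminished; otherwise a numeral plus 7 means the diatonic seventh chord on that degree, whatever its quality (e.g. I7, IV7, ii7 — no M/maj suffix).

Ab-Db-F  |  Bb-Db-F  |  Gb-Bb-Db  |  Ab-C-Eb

Ab-Db-F: major triad on Db = scale degree 1 → I64.
Bb-Db-F has root Bb, degree 6 in Db major, so vi.
Gb-Bb-Db has root Gb, degree 4 in Db major, so IV.
Ab-C-Eb: root Ab is the dominant; major triad there is V.

I64 - vi - IV - V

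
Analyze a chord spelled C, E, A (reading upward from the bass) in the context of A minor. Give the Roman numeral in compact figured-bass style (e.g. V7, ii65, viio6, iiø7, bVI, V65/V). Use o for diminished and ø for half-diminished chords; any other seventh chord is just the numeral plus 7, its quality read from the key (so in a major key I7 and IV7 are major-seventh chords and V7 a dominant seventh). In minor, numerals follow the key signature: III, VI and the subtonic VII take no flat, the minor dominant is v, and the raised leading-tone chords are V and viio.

i6

The pitches A-C-E form a minor triad rooted on A.
In A minor, A is the tonic; the diatonic minor triad there is i.
With C in the bass the chord is in first inversion, so the figured bass is 6.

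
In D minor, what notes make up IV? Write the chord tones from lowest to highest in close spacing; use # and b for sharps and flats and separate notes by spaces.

IV is the major subdominant, borrowed from the parallel major. In D minor that root is G.
So the chord is G-B-D.

G B D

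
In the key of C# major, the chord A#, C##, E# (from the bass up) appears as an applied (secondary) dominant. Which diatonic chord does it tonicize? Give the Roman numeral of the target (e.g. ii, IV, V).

ii

The chord is a major triad on A#.
A dominant resolves down a perfect fifth: A# → D#. In C# major, D# is scale degree 2, i.e. ii.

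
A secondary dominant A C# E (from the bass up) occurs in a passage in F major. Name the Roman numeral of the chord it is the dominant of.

The chord is a major triad on A.
A dominant resolves down a perfect fifth: A → D. In F major, D is scale degree 6, i.e. vi.

vi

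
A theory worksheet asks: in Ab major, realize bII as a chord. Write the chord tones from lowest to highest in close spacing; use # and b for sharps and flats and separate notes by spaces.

Bbb Db Fb

Scale degree 2 in Ab major is Bb; lowering it a half step gives Bbb. bII is the Neapolitan chord — a major triad on the lowered second degree.
So the chord is Bbb-Db-Fb.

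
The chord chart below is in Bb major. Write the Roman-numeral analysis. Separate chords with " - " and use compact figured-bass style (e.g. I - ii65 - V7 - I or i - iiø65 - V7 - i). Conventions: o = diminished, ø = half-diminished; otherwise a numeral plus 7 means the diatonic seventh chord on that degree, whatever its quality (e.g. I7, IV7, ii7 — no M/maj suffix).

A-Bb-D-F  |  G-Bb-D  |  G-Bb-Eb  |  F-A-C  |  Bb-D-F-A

I42 - vi - IV6 - V - I7

A-Bb-D-F: major seventh chord on Bb = scale degree 1 → I42.
G-Bb-D has root G, degree 6 in Bb major, so vi.
G-Bb-Eb: major triad on Eb = scale degree 4 → IV6.
F-A-C: major triad on F = scale degree 5 → V.
Bb-D-F-A has root Bb, degree 1 in Bb major, so I7.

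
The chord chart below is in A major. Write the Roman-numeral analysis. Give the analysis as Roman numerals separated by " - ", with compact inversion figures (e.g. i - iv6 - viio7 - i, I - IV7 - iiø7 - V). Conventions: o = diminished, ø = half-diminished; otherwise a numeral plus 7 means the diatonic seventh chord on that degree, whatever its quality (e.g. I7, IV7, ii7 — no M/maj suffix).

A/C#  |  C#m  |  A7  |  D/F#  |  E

I6 - iii - V7/IV - IV6 - V

A/C#: root A is the tonic; major triad there is I6.
C#m: root C# is the mediant; minor triad there is iii.
A7 is the secondary dominant of IV (dominant seventh chord on A): V7/IV.
D/F# has root D, degree 4 in A major, so IV6.
E has root E, degree 5 in A major, so V.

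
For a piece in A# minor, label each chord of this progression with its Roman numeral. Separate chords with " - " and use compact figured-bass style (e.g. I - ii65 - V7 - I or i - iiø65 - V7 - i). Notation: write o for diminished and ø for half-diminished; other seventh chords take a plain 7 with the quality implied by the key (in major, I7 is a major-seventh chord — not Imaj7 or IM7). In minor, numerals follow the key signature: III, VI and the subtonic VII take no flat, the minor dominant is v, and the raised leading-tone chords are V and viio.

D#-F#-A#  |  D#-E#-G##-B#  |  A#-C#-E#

iv - V42 - i

D#-F#-A#: minor triad on D# = scale degree 4 → iv.
D#-E#-G##-B#: root E# is the dominant; dominant seventh chord there is V42.
A#-C#-E#: minor triad on A# = scale degree 1 → i.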